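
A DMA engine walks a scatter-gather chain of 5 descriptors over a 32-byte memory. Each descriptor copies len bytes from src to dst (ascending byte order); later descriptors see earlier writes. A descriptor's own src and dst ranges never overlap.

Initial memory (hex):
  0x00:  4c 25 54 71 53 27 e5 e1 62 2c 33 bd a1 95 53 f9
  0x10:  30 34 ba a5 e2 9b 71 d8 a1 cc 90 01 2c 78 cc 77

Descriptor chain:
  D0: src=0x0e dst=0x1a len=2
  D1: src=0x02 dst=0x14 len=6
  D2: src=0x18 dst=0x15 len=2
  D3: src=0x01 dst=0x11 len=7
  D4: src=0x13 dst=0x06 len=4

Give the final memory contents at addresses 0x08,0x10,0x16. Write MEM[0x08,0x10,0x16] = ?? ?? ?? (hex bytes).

MEM[0x08,0x10,0x16] = 27 30 e5

#0 dst[0x1a+2] := {0x53,0xf9}
#1 dst[0x14+6] := {0x54,0x71,0x53,0x27,0xe5,0xe1}
#2 dst[0x15+2] := {0xe5,0xe1}
#3 dst[0x11+7] := {0x25,0x54,0x71,0x53,0x27,0xe5,0xe1}
#4 dst[0x06+4] := {0x71,0x53,0x27,0xe5}
query mem[0x08]=0x27, mem[0x10]=0x30, mem[0x16]=0xe5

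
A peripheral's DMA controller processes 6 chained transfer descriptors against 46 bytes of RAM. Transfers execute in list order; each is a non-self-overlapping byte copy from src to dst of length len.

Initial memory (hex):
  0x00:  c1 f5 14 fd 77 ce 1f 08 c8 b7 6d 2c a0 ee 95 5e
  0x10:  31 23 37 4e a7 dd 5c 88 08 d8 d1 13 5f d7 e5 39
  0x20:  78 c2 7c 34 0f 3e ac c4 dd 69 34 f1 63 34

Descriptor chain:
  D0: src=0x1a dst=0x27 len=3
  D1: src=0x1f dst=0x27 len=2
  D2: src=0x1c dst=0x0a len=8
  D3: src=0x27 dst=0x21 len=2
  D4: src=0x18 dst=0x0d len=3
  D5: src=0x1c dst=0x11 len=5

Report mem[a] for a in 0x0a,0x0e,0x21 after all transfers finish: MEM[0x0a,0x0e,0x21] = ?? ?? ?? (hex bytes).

  after D0: wrote 3B at 0x27 = d1135f
  after D1: wrote 2B at 0x27 = 3978
  after D2: wrote 8B at 0x0a = 5fd7e53978c27c34
  after D3: wrote 2B at 0x21 = 3978
  after D4: wrote 3B at 0x0d = 08d8d1
  after D5: wrote 5B at 0x11 = 5fd7e53978
query mem[0x0a]=0x5f, mem[0x0e]=0xd8, mem[0x21]=0x39

MEM[0x0a,0x0e,0x21] = 5f d8 39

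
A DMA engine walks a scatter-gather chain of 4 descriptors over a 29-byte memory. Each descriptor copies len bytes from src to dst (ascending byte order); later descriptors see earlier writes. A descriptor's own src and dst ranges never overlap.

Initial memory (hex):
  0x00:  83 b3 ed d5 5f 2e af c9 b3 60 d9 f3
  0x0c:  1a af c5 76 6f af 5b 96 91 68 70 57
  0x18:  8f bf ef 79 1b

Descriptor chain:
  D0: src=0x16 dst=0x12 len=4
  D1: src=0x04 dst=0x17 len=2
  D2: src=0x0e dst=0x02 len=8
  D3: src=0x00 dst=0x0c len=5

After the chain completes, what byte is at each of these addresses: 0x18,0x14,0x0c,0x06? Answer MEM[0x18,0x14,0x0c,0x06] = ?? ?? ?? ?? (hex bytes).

D0: mem[0x12..0x15] <- [70 57 8f bf]
D1: mem[0x17..0x18] <- [5f 2e]
D2: mem[0x02..0x09] <- [c5 76 6f af 70 57 8f bf]
D3: mem[0x0c..0x10] <- [83 b3 c5 76 6f]
query mem[0x18]=0x2e, mem[0x14]=0x8f, mem[0x0c]=0x83, mem[0x06]=0x70

MEM[0x18,0x14,0x0c,0x06] = 2e 8f 83 70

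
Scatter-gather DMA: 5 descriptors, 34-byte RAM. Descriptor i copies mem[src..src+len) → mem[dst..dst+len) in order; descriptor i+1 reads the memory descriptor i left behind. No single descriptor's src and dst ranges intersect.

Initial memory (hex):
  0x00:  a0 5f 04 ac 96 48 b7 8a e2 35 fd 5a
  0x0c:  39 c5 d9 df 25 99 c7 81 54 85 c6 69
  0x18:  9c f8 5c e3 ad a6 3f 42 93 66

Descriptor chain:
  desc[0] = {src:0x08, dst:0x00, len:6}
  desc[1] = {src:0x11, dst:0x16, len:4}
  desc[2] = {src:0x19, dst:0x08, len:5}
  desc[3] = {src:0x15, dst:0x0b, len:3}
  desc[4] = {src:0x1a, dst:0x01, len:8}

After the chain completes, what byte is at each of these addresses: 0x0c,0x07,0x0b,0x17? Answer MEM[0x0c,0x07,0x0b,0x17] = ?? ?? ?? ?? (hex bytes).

[0] 0x08->0x00 len=6 : e2 35 fd 5a 39 c5
[1] 0x11->0x16 len=4 : 99 c7 81 54
[2] 0x19->0x08 len=5 : 54 5c e3 ad a6
[3] 0x15->0x0b len=3 : 85 99 c7
[4] 0x1a->0x01 len=8 : 5c e3 ad a6 3f 42 93 66
query mem[0x0c]=0x99, mem[0x07]=0x93, mem[0x0b]=0x85, mem[0x17]=0xc7

MEM[0x0c,0x07,0x0b,0x17] = 99 93 85 c7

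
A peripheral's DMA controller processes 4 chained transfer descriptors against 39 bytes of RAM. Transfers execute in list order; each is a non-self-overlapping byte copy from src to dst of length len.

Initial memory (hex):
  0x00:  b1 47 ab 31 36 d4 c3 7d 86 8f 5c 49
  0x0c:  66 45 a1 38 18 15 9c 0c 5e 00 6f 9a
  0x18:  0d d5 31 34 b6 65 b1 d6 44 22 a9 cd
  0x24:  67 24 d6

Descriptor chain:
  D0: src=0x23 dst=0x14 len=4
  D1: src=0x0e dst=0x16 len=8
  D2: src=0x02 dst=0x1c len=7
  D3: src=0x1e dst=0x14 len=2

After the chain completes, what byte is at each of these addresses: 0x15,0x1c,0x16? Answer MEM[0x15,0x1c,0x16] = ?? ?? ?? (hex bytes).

MEM[0x15,0x1c,0x16] = d4 ab a1

#0 dst[0x14+4] := {0xcd,0x67,0x24,0xd6}
#1 dst[0x16+8] := {0xa1,0x38,0x18,0x15,0x9c,0x0c,0xcd,0x67}
#2 dst[0x1c+7] := {0xab,0x31,0x36,0xd4,0xc3,0x7d,0x86}
#3 dst[0x14+2] := {0x36,0xd4}
query mem[0x15]=0xd4, mem[0x1c]=0xab, mem[0x16]=0xa1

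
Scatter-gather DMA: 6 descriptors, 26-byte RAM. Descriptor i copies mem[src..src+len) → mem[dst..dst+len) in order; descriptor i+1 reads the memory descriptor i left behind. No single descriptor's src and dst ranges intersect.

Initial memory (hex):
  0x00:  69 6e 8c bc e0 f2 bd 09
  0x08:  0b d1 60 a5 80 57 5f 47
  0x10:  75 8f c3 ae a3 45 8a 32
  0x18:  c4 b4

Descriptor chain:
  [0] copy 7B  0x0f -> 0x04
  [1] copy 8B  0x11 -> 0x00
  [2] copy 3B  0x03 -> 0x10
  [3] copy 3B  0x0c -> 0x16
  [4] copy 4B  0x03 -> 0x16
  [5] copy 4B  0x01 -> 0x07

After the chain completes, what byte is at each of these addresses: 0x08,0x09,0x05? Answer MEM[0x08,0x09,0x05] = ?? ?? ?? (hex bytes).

MEM[0x08,0x09,0x05] = ae a3 8a

[0] 0x0f->0x04 len=7 : 47 75 8f c3 ae a3 45
[1] 0x11->0x00 len=8 : 8f c3 ae a3 45 8a 32 c4
[2] 0x03->0x10 len=3 : a3 45 8a
[3] 0x0c->0x16 len=3 : 80 57 5f
[4] 0x03->0x16 len=4 : a3 45 8a 32
[5] 0x01->0x07 len=4 : c3 ae a3 45
query mem[0x08]=0xae, mem[0x09]=0xa3, mem[0x05]=0x8a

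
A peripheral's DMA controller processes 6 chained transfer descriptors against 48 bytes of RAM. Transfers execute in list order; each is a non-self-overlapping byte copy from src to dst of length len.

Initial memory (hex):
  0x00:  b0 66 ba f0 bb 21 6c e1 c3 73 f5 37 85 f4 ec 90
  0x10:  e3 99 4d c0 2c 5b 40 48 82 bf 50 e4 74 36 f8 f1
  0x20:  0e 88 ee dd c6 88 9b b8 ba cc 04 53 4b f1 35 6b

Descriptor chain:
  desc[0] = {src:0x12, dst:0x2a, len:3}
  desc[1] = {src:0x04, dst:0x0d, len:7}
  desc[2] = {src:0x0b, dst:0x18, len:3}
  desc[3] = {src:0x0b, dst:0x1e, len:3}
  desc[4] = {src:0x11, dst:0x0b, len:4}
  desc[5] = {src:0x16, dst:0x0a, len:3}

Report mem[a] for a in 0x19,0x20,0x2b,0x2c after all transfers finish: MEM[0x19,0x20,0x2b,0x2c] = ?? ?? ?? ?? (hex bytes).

MEM[0x19,0x20,0x2b,0x2c] = 85 bb c0 2c

[0] 0x12->0x2a len=3 : 4d c0 2c
[1] 0x04->0x0d len=7 : bb 21 6c e1 c3 73 f5
[2] 0x0b->0x18 len=3 : 37 85 bb
[3] 0x0b->0x1e len=3 : 37 85 bb
[4] 0x11->0x0b len=4 : c3 73 f5 2c
[5] 0x16->0x0a len=3 : 40 48 37
query mem[0x19]=0x85, mem[0x20]=0xbb, mem[0x2b]=0xc0, mem[0x2c]=0x2c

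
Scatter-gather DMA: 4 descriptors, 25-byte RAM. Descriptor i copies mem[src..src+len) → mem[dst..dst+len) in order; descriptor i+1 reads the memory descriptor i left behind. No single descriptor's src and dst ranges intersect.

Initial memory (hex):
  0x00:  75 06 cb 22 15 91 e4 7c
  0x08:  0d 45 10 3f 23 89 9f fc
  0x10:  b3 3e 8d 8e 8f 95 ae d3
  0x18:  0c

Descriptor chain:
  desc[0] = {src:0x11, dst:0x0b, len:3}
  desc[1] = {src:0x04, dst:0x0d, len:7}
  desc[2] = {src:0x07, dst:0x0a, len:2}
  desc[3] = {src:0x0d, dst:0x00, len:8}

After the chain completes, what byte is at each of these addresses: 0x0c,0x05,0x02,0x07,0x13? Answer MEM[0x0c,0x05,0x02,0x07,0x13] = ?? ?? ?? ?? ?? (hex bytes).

MEM[0x0c,0x05,0x02,0x07,0x13] = 8d 45 e4 8f 10

[0] 0x11->0x0b len=3 : 3e 8d 8e
[1] 0x04->0x0d len=7 : 15 91 e4 7c 0d 45 10
[2] 0x07->0x0a len=2 : 7c 0d
[3] 0x0d->0x00 len=8 : 15 91 e4 7c 0d 45 10 8f
query mem[0x0c]=0x8d, mem[0x05]=0x45, mem[0x02]=0xe4, mem[0x07]=0x8f, mem[0x13]=0x10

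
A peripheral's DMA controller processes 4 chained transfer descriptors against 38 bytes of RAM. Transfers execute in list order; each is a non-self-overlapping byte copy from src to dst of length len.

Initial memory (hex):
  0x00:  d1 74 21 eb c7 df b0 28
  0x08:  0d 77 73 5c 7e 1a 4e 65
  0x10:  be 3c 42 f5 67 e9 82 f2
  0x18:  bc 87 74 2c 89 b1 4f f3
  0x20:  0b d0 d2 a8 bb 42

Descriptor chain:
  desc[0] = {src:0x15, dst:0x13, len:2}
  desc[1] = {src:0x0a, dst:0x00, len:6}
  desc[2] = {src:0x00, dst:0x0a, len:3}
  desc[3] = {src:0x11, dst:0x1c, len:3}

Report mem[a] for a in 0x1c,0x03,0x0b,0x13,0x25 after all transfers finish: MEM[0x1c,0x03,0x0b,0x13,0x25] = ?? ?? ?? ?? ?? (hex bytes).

[0] 0x15->0x13 len=2 : e9 82
[1] 0x0a->0x00 len=6 : 73 5c 7e 1a 4e 65
[2] 0x00->0x0a len=3 : 73 5c 7e
[3] 0x11->0x1c len=3 : 3c 42 e9
query mem[0x1c]=0x3c, mem[0x03]=0x1a, mem[0x0b]=0x5c, mem[0x13]=0xe9, mem[0x25]=0x42

MEM[0x1c,0x03,0x0b,0x13,0x25] = 3c 1a 5c e9 42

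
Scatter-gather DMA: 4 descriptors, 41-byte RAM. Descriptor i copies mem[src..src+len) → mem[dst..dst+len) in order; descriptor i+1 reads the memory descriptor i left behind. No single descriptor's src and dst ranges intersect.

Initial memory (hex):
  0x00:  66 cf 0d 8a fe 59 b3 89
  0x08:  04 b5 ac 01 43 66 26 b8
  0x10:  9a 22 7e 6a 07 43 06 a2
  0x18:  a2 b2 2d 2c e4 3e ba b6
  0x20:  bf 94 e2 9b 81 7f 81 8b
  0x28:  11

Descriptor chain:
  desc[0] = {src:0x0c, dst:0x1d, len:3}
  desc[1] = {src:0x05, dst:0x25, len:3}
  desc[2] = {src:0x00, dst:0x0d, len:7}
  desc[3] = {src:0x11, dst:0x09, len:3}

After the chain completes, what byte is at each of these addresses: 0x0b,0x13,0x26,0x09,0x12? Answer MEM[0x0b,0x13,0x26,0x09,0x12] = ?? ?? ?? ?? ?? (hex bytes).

  after D0: wrote 3B at 0x1d = 436626
  after D1: wrote 3B at 0x25 = 59b389
  after D2: wrote 7B at 0x0d = 66cf0d8afe59b3
  after D3: wrote 3B at 0x09 = fe59b3
query mem[0x0b]=0xb3, mem[0x13]=0xb3, mem[0x26]=0xb3, mem[0x09]=0xfe, mem[0x12]=0x59

MEM[0x0b,0x13,0x26,0x09,0x12] = b3 b3 b3 fe 59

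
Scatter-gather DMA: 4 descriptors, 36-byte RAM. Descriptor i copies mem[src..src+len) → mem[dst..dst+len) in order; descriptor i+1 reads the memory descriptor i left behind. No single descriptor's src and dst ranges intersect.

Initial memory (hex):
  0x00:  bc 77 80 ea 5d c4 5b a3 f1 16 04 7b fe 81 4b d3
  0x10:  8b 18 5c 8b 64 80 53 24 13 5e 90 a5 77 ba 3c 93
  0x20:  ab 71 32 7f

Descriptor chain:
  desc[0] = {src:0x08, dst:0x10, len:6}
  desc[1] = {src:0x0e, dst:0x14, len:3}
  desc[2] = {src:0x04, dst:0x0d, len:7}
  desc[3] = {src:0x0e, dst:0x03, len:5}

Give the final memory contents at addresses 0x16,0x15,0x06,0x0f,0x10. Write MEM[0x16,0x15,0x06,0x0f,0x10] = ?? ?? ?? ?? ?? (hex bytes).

#0 dst[0x10+6] := {0xf1,0x16,0x04,0x7b,0xfe,0x81}
#1 dst[0x14+3] := {0x4b,0xd3,0xf1}
#2 dst[0x0d+7] := {0x5d,0xc4,0x5b,0xa3,0xf1,0x16,0x04}
#3 dst[0x03+5] := {0xc4,0x5b,0xa3,0xf1,0x16}
query mem[0x16]=0xf1, mem[0x15]=0xd3, mem[0x06]=0xf1, mem[0x0f]=0x5b, mem[0x10]=0xa3

MEM[0x16,0x15,0x06,0x0f,0x10] = f1 d3 f1 5b a3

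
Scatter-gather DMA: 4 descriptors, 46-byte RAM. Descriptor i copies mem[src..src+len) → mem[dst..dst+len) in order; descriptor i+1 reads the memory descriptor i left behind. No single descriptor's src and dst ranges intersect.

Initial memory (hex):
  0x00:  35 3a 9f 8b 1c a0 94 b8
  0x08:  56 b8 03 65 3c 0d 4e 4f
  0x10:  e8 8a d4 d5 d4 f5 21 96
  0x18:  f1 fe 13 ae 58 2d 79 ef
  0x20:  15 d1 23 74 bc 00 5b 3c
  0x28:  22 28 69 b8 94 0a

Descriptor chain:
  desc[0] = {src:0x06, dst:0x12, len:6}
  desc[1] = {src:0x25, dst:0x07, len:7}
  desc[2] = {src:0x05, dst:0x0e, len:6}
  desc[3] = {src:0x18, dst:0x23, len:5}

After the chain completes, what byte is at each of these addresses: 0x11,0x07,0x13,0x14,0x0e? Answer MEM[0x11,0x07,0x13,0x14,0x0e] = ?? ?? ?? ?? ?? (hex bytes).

#0 dst[0x12+6] := {0x94,0xb8,0x56,0xb8,0x03,0x65}
#1 dst[0x07+7] := {0x00,0x5b,0x3c,0x22,0x28,0x69,0xb8}
#2 dst[0x0e+6] := {0xa0,0x94,0x00,0x5b,0x3c,0x22}
#3 dst[0x23+5] := {0xf1,0xfe,0x13,0xae,0x58}
query mem[0x11]=0x5b, mem[0x07]=0x00, mem[0x13]=0x22, mem[0x14]=0x56, mem[0x0e]=0xa0

MEM[0x11,0x07,0x13,0x14,0x0e] = 5b 00 22 56 a0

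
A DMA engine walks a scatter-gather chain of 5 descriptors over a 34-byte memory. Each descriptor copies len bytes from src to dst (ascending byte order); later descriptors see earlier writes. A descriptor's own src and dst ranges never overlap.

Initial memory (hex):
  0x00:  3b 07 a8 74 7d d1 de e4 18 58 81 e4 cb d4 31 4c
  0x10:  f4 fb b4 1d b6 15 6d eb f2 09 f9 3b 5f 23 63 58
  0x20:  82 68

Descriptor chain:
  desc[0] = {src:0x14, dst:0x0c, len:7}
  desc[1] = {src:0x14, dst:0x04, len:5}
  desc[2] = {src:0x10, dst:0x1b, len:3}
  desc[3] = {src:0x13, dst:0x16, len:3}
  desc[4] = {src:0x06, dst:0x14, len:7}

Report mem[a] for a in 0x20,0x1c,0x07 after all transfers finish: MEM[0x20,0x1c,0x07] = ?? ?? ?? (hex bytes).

[0] 0x14->0x0c len=7 : b6 15 6d eb f2 09 f9
[1] 0x14->0x04 len=5 : b6 15 6d eb f2
[2] 0x10->0x1b len=3 : f2 09 f9
[3] 0x13->0x16 len=3 : 1d b6 15
[4] 0x06->0x14 len=7 : 6d eb f2 58 81 e4 b6
query mem[0x20]=0x82, mem[0x1c]=0x09, mem[0x07]=0xeb

MEM[0x20,0x1c,0x07] = 82 09 eb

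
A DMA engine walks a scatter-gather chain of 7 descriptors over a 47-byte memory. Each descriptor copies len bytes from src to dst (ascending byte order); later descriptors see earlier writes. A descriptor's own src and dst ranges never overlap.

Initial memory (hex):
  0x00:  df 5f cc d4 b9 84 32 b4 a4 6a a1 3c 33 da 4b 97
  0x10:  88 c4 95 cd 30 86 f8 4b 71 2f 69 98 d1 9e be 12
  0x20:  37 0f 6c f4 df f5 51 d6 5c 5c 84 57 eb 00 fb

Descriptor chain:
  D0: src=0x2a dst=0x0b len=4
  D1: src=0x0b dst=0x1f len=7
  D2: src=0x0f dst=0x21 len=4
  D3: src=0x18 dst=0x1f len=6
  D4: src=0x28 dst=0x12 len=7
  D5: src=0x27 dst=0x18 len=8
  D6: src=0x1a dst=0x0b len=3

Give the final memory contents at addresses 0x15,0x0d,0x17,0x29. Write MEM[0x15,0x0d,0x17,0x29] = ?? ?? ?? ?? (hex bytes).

  after D0: wrote 4B at 0x0b = 8457eb00
  after D1: wrote 7B at 0x1f = 8457eb009788c4
  after D2: wrote 4B at 0x21 = 9788c495
  after D3: wrote 6B at 0x1f = 712f6998d19e
  after D4: wrote 7B at 0x12 = 5c5c8457eb00fb
  after D5: wrote 8B at 0x18 = d65c5c8457eb00fb
  after D6: wrote 3B at 0x0b = 5c8457
query mem[0x15]=0x57, mem[0x0d]=0x57, mem[0x17]=0x00, mem[0x29]=0x5c

MEM[0x15,0x0d,0x17,0x29] = 57 57 00 5c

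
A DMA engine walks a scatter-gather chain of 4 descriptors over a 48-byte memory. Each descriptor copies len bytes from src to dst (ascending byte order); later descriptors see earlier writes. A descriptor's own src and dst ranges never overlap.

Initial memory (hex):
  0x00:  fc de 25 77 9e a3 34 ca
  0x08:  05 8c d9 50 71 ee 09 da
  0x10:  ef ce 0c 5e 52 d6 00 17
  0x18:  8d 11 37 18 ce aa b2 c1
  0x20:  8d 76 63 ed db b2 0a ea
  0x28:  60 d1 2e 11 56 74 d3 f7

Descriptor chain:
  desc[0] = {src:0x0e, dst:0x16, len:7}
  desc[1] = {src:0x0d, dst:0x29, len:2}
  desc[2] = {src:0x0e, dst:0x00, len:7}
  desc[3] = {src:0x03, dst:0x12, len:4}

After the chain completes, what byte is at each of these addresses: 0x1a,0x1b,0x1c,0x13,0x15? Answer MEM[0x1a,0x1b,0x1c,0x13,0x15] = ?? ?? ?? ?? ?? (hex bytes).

MEM[0x1a,0x1b,0x1c,0x13,0x15] = 0c 5e 52 0c 52

#0 dst[0x16+7] := {0x09,0xda,0xef,0xce,0x0c,0x5e,0x52}
#1 dst[0x29+2] := {0xee,0x09}
#2 dst[0x00+7] := {0x09,0xda,0xef,0xce,0x0c,0x5e,0x52}
#3 dst[0x12+4] := {0xce,0x0c,0x5e,0x52}
query mem[0x1a]=0x0c, mem[0x1b]=0x5e, mem[0x1c]=0x52, mem[0x13]=0x0c, mem[0x15]=0x52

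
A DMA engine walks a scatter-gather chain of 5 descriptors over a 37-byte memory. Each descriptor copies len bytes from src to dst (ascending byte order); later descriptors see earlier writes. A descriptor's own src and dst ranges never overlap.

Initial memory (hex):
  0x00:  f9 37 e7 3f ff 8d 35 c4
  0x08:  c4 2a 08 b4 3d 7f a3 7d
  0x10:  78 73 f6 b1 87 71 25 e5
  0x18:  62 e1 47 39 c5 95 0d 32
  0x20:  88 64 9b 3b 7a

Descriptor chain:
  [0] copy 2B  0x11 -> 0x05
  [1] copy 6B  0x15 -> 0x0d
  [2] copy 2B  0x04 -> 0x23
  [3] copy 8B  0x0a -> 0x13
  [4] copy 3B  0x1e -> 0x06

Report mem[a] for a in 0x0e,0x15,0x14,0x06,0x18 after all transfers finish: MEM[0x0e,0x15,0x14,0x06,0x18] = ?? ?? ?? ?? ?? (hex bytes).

[0] 0x11->0x05 len=2 : 73 f6
[1] 0x15->0x0d len=6 : 71 25 e5 62 e1 47
[2] 0x04->0x23 len=2 : ff 73
[3] 0x0a->0x13 len=8 : 08 b4 3d 71 25 e5 62 e1
[4] 0x1e->0x06 len=3 : 0d 32 88
query mem[0x0e]=0x25, mem[0x15]=0x3d, mem[0x14]=0xb4, mem[0x06]=0x0d, mem[0x18]=0xe5

MEM[0x0e,0x15,0x14,0x06,0x18] = 25 3d b4 0d e5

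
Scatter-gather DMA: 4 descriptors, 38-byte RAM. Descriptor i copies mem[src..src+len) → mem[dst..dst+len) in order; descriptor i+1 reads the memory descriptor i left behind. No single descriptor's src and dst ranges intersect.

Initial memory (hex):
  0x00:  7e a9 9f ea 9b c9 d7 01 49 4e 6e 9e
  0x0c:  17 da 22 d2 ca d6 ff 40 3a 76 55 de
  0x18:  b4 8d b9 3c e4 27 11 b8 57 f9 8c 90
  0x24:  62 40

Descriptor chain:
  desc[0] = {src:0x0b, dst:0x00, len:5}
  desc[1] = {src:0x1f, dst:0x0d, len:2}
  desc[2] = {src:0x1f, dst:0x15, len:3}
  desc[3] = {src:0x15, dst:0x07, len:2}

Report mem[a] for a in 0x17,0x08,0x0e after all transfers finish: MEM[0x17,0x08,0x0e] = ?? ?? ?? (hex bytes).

[0] 0x0b->0x00 len=5 : 9e 17 da 22 d2
[1] 0x1f->0x0d len=2 : b8 57
[2] 0x1f->0x15 len=3 : b8 57 f9
[3] 0x15->0x07 len=2 : b8 57
query mem[0x17]=0xf9, mem[0x08]=0x57, mem[0x0e]=0x57

MEM[0x17,0x08,0x0e] = f9 57 57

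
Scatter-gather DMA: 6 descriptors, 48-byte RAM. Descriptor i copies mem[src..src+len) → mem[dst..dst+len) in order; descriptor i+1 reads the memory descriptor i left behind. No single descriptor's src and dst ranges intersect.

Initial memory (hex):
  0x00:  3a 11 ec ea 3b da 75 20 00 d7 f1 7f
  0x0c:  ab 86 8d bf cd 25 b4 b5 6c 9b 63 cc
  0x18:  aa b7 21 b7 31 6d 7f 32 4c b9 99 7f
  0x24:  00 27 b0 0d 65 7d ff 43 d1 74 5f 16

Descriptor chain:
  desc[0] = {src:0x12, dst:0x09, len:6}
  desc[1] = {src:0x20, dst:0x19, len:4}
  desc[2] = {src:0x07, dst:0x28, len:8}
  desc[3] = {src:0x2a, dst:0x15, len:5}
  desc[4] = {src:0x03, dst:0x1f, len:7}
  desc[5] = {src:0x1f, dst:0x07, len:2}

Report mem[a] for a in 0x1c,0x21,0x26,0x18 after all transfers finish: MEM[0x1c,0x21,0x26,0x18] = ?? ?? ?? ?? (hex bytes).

[0] 0x12->0x09 len=6 : b4 b5 6c 9b 63 cc
[1] 0x20->0x19 len=4 : 4c b9 99 7f
[2] 0x07->0x28 len=8 : 20 00 b4 b5 6c 9b 63 cc
[3] 0x2a->0x15 len=5 : b4 b5 6c 9b 63
[4] 0x03->0x1f len=7 : ea 3b da 75 20 00 b4
[5] 0x1f->0x07 len=2 : ea 3b
query mem[0x1c]=0x7f, mem[0x21]=0xda, mem[0x26]=0xb0, mem[0x18]=0x9b

MEM[0x1c,0x21,0x26,0x18] = 7f da b0 9b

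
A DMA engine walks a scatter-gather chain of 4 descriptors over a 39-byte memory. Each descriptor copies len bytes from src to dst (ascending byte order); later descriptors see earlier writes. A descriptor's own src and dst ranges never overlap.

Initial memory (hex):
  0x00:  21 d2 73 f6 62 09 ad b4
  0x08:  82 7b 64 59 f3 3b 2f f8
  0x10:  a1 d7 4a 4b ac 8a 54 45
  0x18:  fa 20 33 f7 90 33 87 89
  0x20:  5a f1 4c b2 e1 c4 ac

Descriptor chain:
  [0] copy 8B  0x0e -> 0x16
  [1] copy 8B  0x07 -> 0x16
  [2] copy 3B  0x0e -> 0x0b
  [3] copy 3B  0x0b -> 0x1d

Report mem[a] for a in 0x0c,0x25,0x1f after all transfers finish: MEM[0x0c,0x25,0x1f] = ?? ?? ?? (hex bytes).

  after D0: wrote 8B at 0x16 = 2ff8a1d74a4bac8a
  after D1: wrote 8B at 0x16 = b4827b6459f33b2f
  after D2: wrote 3B at 0x0b = 2ff8a1
  after D3: wrote 3B at 0x1d = 2ff8a1
query mem[0x0c]=0xf8, mem[0x25]=0xc4, mem[0x1f]=0xa1

MEM[0x0c,0x25,0x1f] = f8 c4 a1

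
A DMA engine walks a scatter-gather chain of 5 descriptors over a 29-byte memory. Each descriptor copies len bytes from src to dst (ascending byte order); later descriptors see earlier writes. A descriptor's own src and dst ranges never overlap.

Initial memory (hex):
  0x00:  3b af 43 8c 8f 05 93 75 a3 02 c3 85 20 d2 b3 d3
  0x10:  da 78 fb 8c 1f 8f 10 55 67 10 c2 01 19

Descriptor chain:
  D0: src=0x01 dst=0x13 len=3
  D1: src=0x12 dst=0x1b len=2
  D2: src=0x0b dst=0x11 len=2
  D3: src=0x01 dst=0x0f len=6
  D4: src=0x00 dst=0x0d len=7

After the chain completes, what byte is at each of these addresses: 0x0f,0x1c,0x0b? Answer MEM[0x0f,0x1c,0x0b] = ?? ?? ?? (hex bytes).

MEM[0x0f,0x1c,0x0b] = 43 af 85

[0] 0x01->0x13 len=3 : af 43 8c
[1] 0x12->0x1b len=2 : fb af
[2] 0x0b->0x11 len=2 : 85 20
[3] 0x01->0x0f len=6 : af 43 8c 8f 05 93
[4] 0x00->0x0d len=7 : 3b af 43 8c 8f 05 93
query mem[0x0f]=0x43, mem[0x1c]=0xaf, mem[0x0b]=0x85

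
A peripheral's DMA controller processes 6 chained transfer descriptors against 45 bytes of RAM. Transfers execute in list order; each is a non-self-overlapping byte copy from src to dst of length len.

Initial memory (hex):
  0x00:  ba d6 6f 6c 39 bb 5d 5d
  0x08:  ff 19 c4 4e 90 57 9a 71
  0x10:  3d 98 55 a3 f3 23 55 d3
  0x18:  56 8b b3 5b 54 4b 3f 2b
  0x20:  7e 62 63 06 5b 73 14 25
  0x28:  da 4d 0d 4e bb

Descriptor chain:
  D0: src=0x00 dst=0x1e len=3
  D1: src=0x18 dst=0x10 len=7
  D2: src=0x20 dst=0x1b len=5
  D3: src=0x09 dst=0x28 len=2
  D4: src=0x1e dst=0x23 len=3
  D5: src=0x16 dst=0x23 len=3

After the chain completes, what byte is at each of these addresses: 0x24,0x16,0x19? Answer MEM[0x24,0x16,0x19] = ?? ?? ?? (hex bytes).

MEM[0x24,0x16,0x19] = d3 ba 8b

#0 dst[0x1e+3] := {0xba,0xd6,0x6f}
#1 dst[0x10+7] := {0x56,0x8b,0xb3,0x5b,0x54,0x4b,0xba}
#2 dst[0x1b+5] := {0x6f,0x62,0x63,0x06,0x5b}
#3 dst[0x28+2] := {0x19,0xc4}
#4 dst[0x23+3] := {0x06,0x5b,0x6f}
#5 dst[0x23+3] := {0xba,0xd3,0x56}
query mem[0x24]=0xd3, mem[0x16]=0xba, mem[0x19]=0x8b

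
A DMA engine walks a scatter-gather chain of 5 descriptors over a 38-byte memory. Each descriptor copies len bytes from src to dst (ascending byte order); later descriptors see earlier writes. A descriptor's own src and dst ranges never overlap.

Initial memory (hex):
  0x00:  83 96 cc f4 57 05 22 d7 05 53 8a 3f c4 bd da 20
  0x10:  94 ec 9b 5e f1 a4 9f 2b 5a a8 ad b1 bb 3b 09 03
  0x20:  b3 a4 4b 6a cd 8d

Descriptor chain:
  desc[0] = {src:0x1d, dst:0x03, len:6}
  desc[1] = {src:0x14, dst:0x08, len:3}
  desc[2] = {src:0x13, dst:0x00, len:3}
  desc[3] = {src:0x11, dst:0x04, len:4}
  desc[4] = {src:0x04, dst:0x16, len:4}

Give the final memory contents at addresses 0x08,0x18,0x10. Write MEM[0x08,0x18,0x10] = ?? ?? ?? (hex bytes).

MEM[0x08,0x18,0x10] = f1 5e 94

D0: mem[0x03..0x08] <- [3b 09 03 b3 a4 4b]
D1: mem[0x08..0x0a] <- [f1 a4 9f]
D2: mem[0x00..0x02] <- [5e f1 a4]
D3: mem[0x04..0x07] <- [ec 9b 5e f1]
D4: mem[0x16..0x19] <- [ec 9b 5e f1]
query mem[0x08]=0xf1, mem[0x18]=0x5e, mem[0x10]=0x94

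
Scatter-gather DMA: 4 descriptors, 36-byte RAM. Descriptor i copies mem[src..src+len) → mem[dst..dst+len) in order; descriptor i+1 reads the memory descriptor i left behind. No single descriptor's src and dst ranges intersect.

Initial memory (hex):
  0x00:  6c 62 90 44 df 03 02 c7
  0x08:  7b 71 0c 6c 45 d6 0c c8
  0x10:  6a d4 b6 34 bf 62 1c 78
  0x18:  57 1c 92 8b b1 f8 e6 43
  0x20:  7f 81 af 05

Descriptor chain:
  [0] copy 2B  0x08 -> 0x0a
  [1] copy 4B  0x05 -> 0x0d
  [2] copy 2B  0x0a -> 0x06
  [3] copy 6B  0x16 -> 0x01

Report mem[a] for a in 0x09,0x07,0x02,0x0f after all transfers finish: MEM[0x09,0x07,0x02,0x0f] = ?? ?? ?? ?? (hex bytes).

D0: mem[0x0a..0x0b] <- [7b 71]
D1: mem[0x0d..0x10] <- [03 02 c7 7b]
D2: mem[0x06..0x07] <- [7b 71]
D3: mem[0x01..0x06] <- [1c 78 57 1c 92 8b]
query mem[0x09]=0x71, mem[0x07]=0x71, mem[0x02]=0x78, mem[0x0f]=0xc7

MEM[0x09,0x07,0x02,0x0f] = 71 71 78 c7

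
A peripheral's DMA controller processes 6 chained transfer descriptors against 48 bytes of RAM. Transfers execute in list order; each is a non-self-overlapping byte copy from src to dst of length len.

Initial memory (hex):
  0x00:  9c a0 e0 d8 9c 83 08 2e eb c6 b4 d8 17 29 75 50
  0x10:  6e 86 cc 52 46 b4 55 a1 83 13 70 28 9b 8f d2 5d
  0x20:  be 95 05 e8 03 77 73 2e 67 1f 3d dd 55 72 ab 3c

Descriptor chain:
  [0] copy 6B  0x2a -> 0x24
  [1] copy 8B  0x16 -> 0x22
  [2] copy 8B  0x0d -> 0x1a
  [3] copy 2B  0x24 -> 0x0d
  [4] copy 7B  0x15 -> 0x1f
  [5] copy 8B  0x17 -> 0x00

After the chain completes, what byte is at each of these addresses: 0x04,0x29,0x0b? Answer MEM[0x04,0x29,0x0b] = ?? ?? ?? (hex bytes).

MEM[0x04,0x29,0x0b] = 75 8f d8

[0] 0x2a->0x24 len=6 : 3d dd 55 72 ab 3c
[1] 0x16->0x22 len=8 : 55 a1 83 13 70 28 9b 8f
[2] 0x0d->0x1a len=8 : 29 75 50 6e 86 cc 52 46
[3] 0x24->0x0d len=2 : 83 13
[4] 0x15->0x1f len=7 : b4 55 a1 83 13 29 75
[5] 0x17->0x00 len=8 : a1 83 13 29 75 50 6e 86
query mem[0x04]=0x75, mem[0x29]=0x8f, mem[0x0b]=0xd8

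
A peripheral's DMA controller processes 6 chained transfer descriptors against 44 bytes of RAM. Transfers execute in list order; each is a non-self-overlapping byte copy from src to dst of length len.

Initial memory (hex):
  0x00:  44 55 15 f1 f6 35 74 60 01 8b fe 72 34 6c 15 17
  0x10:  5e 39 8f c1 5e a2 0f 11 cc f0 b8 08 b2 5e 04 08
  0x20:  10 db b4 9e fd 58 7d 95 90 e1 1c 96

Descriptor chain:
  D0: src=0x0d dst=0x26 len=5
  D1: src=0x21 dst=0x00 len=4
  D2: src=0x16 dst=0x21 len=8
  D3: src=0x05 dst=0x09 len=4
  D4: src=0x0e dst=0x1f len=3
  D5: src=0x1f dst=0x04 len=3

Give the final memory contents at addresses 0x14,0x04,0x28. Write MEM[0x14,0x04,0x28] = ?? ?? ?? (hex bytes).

MEM[0x14,0x04,0x28] = 5e 15 5e

#0 dst[0x26+5] := {0x6c,0x15,0x17,0x5e,0x39}
#1 dst[0x00+4] := {0xdb,0xb4,0x9e,0xfd}
#2 dst[0x21+8] := {0x0f,0x11,0xcc,0xf0,0xb8,0x08,0xb2,0x5e}
#3 dst[0x09+4] := {0x35,0x74,0x60,0x01}
#4 dst[0x1f+3] := {0x15,0x17,0x5e}
#5 dst[0x04+3] := {0x15,0x17,0x5e}
query mem[0x14]=0x5e, mem[0x04]=0x15, mem[0x28]=0x5e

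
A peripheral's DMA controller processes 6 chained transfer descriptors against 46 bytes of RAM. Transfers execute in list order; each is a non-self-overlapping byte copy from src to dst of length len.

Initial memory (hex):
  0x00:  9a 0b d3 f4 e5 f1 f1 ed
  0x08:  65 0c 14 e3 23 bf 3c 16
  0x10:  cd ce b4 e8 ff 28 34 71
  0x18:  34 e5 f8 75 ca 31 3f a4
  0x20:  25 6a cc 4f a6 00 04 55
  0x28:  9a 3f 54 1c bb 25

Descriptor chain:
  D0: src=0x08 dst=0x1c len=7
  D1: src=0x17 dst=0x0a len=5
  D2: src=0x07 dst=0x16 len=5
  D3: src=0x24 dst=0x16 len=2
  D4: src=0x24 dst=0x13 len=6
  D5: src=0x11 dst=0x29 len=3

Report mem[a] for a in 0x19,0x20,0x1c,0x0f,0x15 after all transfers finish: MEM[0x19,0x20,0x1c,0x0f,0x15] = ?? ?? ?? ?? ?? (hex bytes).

[0] 0x08->0x1c len=7 : 65 0c 14 e3 23 bf 3c
[1] 0x17->0x0a len=5 : 71 34 e5 f8 75
[2] 0x07->0x16 len=5 : ed 65 0c 71 34
[3] 0x24->0x16 len=2 : a6 00
[4] 0x24->0x13 len=6 : a6 00 04 55 9a 3f
[5] 0x11->0x29 len=3 : ce b4 a6
query mem[0x19]=0x71, mem[0x20]=0x23, mem[0x1c]=0x65, mem[0x0f]=0x16, mem[0x15]=0x04

MEM[0x19,0x20,0x1c,0x0f,0x15] = 71 23 65 16 04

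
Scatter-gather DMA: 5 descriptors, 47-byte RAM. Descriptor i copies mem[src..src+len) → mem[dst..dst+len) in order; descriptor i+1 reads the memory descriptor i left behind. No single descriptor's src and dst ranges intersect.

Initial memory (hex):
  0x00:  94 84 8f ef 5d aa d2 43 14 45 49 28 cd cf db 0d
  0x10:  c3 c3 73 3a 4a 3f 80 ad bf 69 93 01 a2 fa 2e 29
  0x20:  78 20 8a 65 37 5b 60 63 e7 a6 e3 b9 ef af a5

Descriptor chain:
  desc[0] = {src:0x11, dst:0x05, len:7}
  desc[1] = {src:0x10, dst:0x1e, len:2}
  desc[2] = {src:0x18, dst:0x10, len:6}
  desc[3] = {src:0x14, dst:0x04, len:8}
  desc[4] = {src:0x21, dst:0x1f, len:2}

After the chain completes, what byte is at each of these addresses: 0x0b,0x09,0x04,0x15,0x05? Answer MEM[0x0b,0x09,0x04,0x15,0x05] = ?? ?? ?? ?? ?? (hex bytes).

MEM[0x0b,0x09,0x04,0x15,0x05] = 01 69 a2 fa fa

D0: mem[0x05..0x0b] <- [c3 73 3a 4a 3f 80 ad]
D1: mem[0x1e..0x1f] <- [c3 c3]
D2: mem[0x10..0x15] <- [bf 69 93 01 a2 fa]
D3: mem[0x04..0x0b] <- [a2 fa 80 ad bf 69 93 01]
D4: mem[0x1f..0x20] <- [20 8a]
query mem[0x0b]=0x01, mem[0x09]=0x69, mem[0x04]=0xa2, mem[0x15]=0xfa, mem[0x05]=0xfa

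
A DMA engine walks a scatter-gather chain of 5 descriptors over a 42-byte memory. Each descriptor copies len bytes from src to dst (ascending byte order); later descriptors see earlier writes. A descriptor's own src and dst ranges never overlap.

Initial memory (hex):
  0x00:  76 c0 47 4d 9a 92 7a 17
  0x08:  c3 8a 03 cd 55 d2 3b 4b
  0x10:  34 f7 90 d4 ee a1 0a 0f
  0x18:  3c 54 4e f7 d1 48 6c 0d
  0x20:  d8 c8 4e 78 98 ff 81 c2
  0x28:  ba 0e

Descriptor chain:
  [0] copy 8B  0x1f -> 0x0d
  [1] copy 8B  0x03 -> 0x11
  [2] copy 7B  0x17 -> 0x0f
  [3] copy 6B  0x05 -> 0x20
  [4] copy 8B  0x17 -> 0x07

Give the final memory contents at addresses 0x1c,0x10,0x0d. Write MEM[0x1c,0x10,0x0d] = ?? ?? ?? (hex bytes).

MEM[0x1c,0x10,0x0d] = d1 03 48

[0] 0x1f->0x0d len=8 : 0d d8 c8 4e 78 98 ff 81
[1] 0x03->0x11 len=8 : 4d 9a 92 7a 17 c3 8a 03
[2] 0x17->0x0f len=7 : 8a 03 54 4e f7 d1 48
[3] 0x05->0x20 len=6 : 92 7a 17 c3 8a 03
[4] 0x17->0x07 len=8 : 8a 03 54 4e f7 d1 48 6c
query mem[0x1c]=0xd1, mem[0x10]=0x03, mem[0x0d]=0x48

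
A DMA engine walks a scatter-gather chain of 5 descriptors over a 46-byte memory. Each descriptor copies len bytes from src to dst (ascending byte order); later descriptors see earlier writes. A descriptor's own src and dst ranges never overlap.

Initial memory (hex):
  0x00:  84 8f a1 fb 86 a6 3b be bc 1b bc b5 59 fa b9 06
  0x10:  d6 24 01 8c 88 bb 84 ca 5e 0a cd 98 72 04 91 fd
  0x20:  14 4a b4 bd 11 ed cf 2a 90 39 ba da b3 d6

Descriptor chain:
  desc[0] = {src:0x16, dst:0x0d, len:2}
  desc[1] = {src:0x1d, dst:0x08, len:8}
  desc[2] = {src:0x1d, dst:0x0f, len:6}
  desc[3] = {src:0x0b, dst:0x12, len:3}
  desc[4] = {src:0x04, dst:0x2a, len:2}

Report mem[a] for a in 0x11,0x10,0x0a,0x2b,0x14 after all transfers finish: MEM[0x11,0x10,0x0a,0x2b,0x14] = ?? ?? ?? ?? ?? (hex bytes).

[0] 0x16->0x0d len=2 : 84 ca
[1] 0x1d->0x08 len=8 : 04 91 fd 14 4a b4 bd 11
[2] 0x1d->0x0f len=6 : 04 91 fd 14 4a b4
[3] 0x0b->0x12 len=3 : 14 4a b4
[4] 0x04->0x2a len=2 : 86 a6
query mem[0x11]=0xfd, mem[0x10]=0x91, mem[0x0a]=0xfd, mem[0x2b]=0xa6, mem[0x14]=0xb4

MEM[0x11,0x10,0x0a,0x2b,0x14] = fd 91 fd a6 b4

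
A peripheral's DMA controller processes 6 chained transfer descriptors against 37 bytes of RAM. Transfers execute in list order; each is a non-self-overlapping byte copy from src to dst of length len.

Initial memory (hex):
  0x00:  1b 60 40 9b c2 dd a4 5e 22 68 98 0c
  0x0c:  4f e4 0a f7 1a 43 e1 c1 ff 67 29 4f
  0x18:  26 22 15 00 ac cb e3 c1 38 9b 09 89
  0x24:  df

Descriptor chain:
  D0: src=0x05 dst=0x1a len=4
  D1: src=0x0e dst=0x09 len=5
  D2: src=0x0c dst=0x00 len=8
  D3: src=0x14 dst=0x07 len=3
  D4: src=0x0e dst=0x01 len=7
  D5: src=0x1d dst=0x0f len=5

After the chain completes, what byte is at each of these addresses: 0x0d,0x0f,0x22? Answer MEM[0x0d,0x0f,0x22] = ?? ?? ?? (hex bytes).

D0: mem[0x1a..0x1d] <- [dd a4 5e 22]
D1: mem[0x09..0x0d] <- [0a f7 1a 43 e1]
D2: mem[0x00..0x07] <- [43 e1 0a f7 1a 43 e1 c1]
D3: mem[0x07..0x09] <- [ff 67 29]
D4: mem[0x01..0x07] <- [0a f7 1a 43 e1 c1 ff]
D5: mem[0x0f..0x13] <- [22 e3 c1 38 9b]
query mem[0x0d]=0xe1, mem[0x0f]=0x22, mem[0x22]=0x09

MEM[0x0d,0x0f,0x22] = e1 22 09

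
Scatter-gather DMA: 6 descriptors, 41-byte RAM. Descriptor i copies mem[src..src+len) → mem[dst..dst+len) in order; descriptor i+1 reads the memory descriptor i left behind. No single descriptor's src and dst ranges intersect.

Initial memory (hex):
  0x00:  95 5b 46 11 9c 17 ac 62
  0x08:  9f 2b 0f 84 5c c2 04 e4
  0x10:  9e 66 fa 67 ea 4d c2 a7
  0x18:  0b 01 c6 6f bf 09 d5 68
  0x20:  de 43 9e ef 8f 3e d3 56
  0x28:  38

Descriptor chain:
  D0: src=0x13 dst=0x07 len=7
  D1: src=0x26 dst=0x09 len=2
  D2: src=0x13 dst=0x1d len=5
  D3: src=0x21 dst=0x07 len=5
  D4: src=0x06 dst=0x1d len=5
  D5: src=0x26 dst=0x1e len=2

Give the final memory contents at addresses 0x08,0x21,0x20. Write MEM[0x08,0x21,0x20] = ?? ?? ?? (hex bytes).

MEM[0x08,0x21,0x20] = 9e 8f ef

D0: mem[0x07..0x0d] <- [67 ea 4d c2 a7 0b 01]
D1: mem[0x09..0x0a] <- [d3 56]
D2: mem[0x1d..0x21] <- [67 ea 4d c2 a7]
D3: mem[0x07..0x0b] <- [a7 9e ef 8f 3e]
D4: mem[0x1d..0x21] <- [ac a7 9e ef 8f]
D5: mem[0x1e..0x1f] <- [d3 56]
query mem[0x08]=0x9e, mem[0x21]=0x8f, mem[0x20]=0xef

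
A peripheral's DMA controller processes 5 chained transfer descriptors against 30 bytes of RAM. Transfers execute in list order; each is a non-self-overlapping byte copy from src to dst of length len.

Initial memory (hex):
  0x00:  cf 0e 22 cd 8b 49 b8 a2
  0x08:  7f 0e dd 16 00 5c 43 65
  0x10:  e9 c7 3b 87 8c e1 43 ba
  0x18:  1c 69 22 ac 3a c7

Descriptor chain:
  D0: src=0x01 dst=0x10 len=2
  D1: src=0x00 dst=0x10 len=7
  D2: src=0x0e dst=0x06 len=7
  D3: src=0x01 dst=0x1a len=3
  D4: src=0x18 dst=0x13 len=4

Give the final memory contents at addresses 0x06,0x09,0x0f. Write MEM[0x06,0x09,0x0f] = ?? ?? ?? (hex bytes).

MEM[0x06,0x09,0x0f] = 43 0e 65

  after D0: wrote 2B at 0x10 = 0e22
  after D1: wrote 7B at 0x10 = cf0e22cd8b49b8
  after D2: wrote 7B at 0x06 = 4365cf0e22cd8b
  after D3: wrote 3B at 0x1a = 0e22cd
  after D4: wrote 4B at 0x13 = 1c690e22
query mem[0x06]=0x43, mem[0x09]=0x0e, mem[0x0f]=0x65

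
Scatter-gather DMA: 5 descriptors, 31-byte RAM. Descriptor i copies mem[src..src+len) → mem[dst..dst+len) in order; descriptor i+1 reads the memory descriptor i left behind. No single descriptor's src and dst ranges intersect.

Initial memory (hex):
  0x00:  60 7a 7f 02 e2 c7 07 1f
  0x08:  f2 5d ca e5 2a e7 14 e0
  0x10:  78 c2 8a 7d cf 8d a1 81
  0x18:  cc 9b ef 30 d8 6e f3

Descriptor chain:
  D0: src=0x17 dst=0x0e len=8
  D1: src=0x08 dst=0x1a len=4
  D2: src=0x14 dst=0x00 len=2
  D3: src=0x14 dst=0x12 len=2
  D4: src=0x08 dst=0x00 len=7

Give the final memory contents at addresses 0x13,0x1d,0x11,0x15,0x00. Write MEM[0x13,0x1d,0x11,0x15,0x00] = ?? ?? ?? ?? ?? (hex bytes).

D0: mem[0x0e..0x15] <- [81 cc 9b ef 30 d8 6e f3]
D1: mem[0x1a..0x1d] <- [f2 5d ca e5]
D2: mem[0x00..0x01] <- [6e f3]
D3: mem[0x12..0x13] <- [6e f3]
D4: mem[0x00..0x06] <- [f2 5d ca e5 2a e7 81]
query mem[0x13]=0xf3, mem[0x1d]=0xe5, mem[0x11]=0xef, mem[0x15]=0xf3, mem[0x00]=0xf2

MEM[0x13,0x1d,0x11,0x15,0x00] = f3 e5 ef f3 f2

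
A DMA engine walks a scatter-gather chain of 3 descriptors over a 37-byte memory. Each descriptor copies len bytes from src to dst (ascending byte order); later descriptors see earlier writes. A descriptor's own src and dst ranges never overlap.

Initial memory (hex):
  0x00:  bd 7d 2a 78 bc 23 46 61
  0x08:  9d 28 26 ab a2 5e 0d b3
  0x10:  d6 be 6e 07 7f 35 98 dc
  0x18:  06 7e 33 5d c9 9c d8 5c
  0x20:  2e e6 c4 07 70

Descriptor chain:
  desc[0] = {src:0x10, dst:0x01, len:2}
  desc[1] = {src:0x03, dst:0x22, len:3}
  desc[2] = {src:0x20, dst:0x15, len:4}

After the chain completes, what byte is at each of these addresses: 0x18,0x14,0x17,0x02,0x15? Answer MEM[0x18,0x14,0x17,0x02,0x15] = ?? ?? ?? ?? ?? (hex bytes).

[0] 0x10->0x01 len=2 : d6 be
[1] 0x03->0x22 len=3 : 78 bc 23
[2] 0x20->0x15 len=4 : 2e e6 78 bc
query mem[0x18]=0xbc, mem[0x14]=0x7f, mem[0x17]=0x78, mem[0x02]=0xbe, mem[0x15]=0x2e

MEM[0x18,0x14,0x17,0x02,0x15] = bc 7f 78 be 2e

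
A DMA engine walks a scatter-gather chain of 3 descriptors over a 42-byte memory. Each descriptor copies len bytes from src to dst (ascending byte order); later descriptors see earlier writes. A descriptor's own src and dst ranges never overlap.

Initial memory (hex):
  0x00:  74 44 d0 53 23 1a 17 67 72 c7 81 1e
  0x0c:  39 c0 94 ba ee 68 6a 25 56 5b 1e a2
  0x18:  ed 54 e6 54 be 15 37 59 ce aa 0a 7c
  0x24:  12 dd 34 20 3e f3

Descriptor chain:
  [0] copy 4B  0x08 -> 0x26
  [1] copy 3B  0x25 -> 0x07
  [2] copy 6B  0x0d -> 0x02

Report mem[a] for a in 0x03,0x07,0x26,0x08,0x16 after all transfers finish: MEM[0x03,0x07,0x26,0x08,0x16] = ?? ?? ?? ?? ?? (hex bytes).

#0 dst[0x26+4] := {0x72,0xc7,0x81,0x1e}
#1 dst[0x07+3] := {0xdd,0x72,0xc7}
#2 dst[0x02+6] := {0xc0,0x94,0xba,0xee,0x68,0x6a}
query mem[0x03]=0x94, mem[0x07]=0x6a, mem[0x26]=0x72, mem[0x08]=0x72, mem[0x16]=0x1e

MEM[0x03,0x07,0x26,0x08,0x16] = 94 6a 72 72 1e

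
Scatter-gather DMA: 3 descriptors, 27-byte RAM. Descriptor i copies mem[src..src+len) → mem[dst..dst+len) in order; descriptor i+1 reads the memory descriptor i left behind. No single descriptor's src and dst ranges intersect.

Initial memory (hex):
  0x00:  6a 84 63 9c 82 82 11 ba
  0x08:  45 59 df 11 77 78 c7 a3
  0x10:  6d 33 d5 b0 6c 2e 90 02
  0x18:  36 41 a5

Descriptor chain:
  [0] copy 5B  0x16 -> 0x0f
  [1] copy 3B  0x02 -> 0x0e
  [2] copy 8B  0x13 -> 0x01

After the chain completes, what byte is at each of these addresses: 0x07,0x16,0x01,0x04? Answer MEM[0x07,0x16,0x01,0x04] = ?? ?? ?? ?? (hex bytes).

#0 dst[0x0f+5] := {0x90,0x02,0x36,0x41,0xa5}
#1 dst[0x0e+3] := {0x63,0x9c,0x82}
#2 dst[0x01+8] := {0xa5,0x6c,0x2e,0x90,0x02,0x36,0x41,0xa5}
query mem[0x07]=0x41, mem[0x16]=0x90, mem[0x01]=0xa5, mem[0x04]=0x90

MEM[0x07,0x16,0x01,0x04] = 41 90 a5 90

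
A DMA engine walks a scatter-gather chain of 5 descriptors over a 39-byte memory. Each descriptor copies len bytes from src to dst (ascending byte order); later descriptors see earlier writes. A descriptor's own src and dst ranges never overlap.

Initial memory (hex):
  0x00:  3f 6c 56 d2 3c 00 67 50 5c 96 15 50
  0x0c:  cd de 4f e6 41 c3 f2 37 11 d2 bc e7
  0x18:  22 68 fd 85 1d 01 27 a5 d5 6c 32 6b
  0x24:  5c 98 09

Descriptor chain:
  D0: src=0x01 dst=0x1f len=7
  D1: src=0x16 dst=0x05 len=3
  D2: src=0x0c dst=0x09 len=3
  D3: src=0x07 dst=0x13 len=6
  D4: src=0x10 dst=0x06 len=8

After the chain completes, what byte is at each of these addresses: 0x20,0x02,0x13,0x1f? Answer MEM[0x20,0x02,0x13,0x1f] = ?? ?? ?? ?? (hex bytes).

MEM[0x20,0x02,0x13,0x1f] = 56 56 22 6c

D0: mem[0x1f..0x25] <- [6c 56 d2 3c 00 67 50]
D1: mem[0x05..0x07] <- [bc e7 22]
D2: mem[0x09..0x0b] <- [cd de 4f]
D3: mem[0x13..0x18] <- [22 5c cd de 4f cd]
D4: mem[0x06..0x0d] <- [41 c3 f2 22 5c cd de 4f]
query mem[0x20]=0x56, mem[0x02]=0x56, mem[0x13]=0x22, mem[0x1f]=0x6c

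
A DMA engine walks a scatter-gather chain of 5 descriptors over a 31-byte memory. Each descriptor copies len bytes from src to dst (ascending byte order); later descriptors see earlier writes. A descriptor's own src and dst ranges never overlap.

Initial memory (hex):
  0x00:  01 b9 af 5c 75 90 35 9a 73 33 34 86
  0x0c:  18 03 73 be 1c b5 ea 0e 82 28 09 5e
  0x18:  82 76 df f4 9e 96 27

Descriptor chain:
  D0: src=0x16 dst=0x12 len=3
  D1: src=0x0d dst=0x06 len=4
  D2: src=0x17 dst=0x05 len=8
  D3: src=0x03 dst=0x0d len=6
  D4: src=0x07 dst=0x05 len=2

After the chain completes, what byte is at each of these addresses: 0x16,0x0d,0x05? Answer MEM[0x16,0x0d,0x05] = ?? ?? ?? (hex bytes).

  after D0: wrote 3B at 0x12 = 095e82
  after D1: wrote 4B at 0x06 = 0373be1c
  after D2: wrote 8B at 0x05 = 5e8276dff49e9627
  after D3: wrote 6B at 0x0d = 5c755e8276df
  after D4: wrote 2B at 0x05 = 76df
query mem[0x16]=0x09, mem[0x0d]=0x5c, mem[0x05]=0x76

MEM[0x16,0x0d,0x05] = 09 5c 76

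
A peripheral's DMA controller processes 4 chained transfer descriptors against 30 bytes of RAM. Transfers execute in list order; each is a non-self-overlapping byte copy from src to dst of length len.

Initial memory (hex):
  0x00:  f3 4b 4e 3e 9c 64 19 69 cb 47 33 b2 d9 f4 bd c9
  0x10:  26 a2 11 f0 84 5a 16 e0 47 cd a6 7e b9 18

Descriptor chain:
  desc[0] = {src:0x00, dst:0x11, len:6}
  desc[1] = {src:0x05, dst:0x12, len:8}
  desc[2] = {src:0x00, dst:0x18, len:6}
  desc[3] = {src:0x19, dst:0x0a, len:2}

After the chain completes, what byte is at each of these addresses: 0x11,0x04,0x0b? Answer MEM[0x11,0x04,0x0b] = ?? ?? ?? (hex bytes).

MEM[0x11,0x04,0x0b] = f3 9c 4e

#0 dst[0x11+6] := {0xf3,0x4b,0x4e,0x3e,0x9c,0x64}
#1 dst[0x12+8] := {0x64,0x19,0x69,0xcb,0x47,0x33,0xb2,0xd9}
#2 dst[0x18+6] := {0xf3,0x4b,0x4e,0x3e,0x9c,0x64}
#3 dst[0x0a+2] := {0x4b,0x4e}
query mem[0x11]=0xf3, mem[0x04]=0x9c, mem[0x0b]=0x4e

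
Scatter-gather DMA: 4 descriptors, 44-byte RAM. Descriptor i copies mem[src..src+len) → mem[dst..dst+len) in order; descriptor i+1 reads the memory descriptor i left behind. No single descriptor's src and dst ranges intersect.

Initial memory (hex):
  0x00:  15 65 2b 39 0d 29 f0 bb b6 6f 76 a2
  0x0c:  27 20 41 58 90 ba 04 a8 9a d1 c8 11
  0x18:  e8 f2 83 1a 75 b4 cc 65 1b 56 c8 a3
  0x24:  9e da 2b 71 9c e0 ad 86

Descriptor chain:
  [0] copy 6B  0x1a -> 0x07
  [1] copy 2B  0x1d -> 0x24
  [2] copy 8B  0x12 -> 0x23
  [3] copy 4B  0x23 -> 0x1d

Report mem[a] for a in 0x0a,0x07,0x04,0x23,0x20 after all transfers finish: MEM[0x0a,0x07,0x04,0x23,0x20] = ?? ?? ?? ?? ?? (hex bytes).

D0: mem[0x07..0x0c] <- [83 1a 75 b4 cc 65]
D1: mem[0x24..0x25] <- [b4 cc]
D2: mem[0x23..0x2a] <- [04 a8 9a d1 c8 11 e8 f2]
D3: mem[0x1d..0x20] <- [04 a8 9a d1]
query mem[0x0a]=0xb4, mem[0x07]=0x83, mem[0x04]=0x0d, mem[0x23]=0x04, mem[0x20]=0xd1

MEM[0x0a,0x07,0x04,0x23,0x20] = b4 83 0d 04 d1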